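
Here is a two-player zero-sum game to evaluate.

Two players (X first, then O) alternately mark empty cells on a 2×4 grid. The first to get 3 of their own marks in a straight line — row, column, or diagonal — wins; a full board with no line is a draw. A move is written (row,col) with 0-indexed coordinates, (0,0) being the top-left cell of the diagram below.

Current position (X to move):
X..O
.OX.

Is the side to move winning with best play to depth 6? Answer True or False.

[X..O/.OX.] X move#1: (0,1):+0/XX.O/.OX.*, (0,2):+0/X.XO/.OX., (1,0):+0/X..O/XOX., (1,3):+0/X..O/.OXX
[XX.O/.OX.] O move#2: (0,2):+0/XXOO/.OX.*, (1,0):-1/XX.O/OOX., (1,3):-1/XX.O/.OXO
[XXOO/.OX.] X move#3: (1,0):+0/XXOO/XOX.*, (1,3):+0/XXOO/.OXX
[XXOO/XOX.] O move#4: (1,3):+0/XXOO/XOXO*
[XXOO/XOXO] end (terminal +0, X#5); searched X..O/.OX. to 6

X winning at [X..O/.OX.]: False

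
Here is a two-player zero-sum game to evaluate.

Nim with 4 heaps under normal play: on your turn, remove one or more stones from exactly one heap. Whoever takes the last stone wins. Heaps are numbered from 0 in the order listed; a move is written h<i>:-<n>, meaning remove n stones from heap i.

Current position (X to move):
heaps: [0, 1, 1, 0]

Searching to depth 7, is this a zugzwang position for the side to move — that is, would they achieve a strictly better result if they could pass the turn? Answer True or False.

zugzwang((0,1,1,0), X) = True

p1 X@[(0,1,1,0)]: h1:-1[(0,0,1,0)]-1* h2:-1[(0,1,0,0)]-1
p2 O@[(0,0,1,0)]: h2:-1[(0,0,0,0)]+1*
p3 X@[(0,0,0,0)] terminal -1; root [(0,1,1,0)] d7
if X skipped the turn, O would face:
~ p1 O@[(0,1,1,0)]: h1:-1[(0,0,1,0)]-1* h2:-1[(0,1,0,0)]-1
~ p2 X@[(0,0,1,0)]: h2:-1[(0,0,0,0)]+1*
~ p3 O@[(0,0,0,0)] terminal -1; root [(0,1,1,0)] d7
compare (X): move=-1 vs pass=+1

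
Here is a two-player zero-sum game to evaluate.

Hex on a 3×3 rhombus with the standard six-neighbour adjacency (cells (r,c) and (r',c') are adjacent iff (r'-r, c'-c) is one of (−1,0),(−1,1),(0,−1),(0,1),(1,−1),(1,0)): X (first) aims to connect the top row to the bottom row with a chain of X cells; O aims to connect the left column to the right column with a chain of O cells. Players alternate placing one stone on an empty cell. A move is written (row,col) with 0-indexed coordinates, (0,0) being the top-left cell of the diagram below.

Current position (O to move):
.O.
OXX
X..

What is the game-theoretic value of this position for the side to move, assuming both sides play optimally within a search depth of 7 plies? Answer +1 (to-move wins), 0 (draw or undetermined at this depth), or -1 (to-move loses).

[.O./OXX/X..] O move#1: (0,0):-1/OO./OXX/X.., (0,2):+1/.OO/OXX/X..*, (2,1):-1/.O./OXX/XO., (2,2):-1/.O./OXX/X.O
[.OO/OXX/X..] end (terminal -1, X#2); searched .O./OXX/X.. to 7

value(.O./OXX/X.., O) = +1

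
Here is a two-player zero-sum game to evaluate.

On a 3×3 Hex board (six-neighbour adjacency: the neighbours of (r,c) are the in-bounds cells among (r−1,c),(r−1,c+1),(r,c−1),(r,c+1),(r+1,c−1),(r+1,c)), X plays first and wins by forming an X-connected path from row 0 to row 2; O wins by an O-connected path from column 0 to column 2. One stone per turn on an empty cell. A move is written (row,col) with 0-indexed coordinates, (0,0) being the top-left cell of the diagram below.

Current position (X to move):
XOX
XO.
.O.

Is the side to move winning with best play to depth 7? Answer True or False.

X winning at [XOX/XO./.O.]: True

[XOX/XO./.O.] X move#1: (1,2):+1/XOX/XOX/.O.*, (2,0):+1/XOX/XO./XO., (2,2):+1/XOX/XO./.OX
[XOX/XOX/.O.] O move#2: (2,0):-1/XOX/XOX/OO.*, (2,2):-1/XOX/XOX/.OO
[XOX/XOX/OO.] X move#3: (2,2):+1/XOX/XOX/OOX*
[XOX/XOX/OOX] end (terminal -1, O#4); searched XOX/XO./.O. to 7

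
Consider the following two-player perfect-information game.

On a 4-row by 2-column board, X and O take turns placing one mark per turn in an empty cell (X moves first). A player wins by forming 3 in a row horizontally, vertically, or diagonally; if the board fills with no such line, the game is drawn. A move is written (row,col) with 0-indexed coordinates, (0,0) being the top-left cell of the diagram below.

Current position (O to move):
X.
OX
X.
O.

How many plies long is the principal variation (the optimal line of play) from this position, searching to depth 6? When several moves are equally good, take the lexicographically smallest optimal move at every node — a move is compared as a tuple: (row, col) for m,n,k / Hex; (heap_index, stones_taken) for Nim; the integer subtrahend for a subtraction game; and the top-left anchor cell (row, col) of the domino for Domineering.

PV length from [X./OX/X./O.]: 3 plies

[X./OX/X./O.] O move#1: (0,1):+0/XO/OX/X./O.*, (2,1):+0/X./OX/XO/O., (3,1):+0/X./OX/X./OO
[XO/OX/X./O.] X move#2: (2,1):+0/XO/OX/XX/O.*, (3,1):+0/XO/OX/X./OX
[XO/OX/XX/O.] O move#3: (3,1):+0/XO/OX/XX/OO*
[XO/OX/XX/OO] end (terminal +0, X#4); searched X./OX/X./O. to 6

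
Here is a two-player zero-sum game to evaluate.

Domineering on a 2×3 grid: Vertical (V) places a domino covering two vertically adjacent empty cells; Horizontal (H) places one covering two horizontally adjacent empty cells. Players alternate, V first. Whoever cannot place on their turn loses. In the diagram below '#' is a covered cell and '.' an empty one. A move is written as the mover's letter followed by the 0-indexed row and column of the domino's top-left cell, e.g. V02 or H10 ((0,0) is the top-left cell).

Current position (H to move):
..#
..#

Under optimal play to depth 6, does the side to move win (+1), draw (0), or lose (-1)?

value(..#/..#, H) = +1

ply 1, H at ..#/..# | H00=+1→###/..#*; H10=+1→..#/###
ply 2: ###/..# is terminal -1 (V); from ..#/..# depth 6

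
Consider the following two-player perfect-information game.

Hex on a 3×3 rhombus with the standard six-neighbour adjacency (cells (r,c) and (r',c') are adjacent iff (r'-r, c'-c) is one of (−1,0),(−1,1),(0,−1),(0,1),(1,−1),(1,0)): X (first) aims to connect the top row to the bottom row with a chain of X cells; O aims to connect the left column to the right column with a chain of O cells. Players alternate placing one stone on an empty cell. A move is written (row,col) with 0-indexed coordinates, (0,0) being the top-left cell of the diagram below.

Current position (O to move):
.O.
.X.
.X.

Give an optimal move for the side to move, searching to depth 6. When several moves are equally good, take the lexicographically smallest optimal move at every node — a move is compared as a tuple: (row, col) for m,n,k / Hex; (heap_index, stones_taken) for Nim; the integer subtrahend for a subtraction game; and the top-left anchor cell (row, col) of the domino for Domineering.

ply 1, O at .O./.X./.X. | (0,0)=-1→OO./.X./.X.; (0,2)=+1→.OO/.X./.X.*; (1,0)=-1→.O./OX./.X.; (1,2)=-1→.O./.XO/.X.; (2,0)=-1→.O./.X./OX.; (2,2)=-1→.O./.X./.XO
ply 2, X at .OO/.X./.X. | (0,0)=-1→XOO/.X./.X.*; (1,0)=-1→.OO/XX./.X.; (1,2)=-1→.OO/.XX/.X.; (2,0)=-1→.OO/.X./XX.; (2,2)=-1→.OO/.X./.XX
ply 3, O at XOO/.X./.X. | (1,0)=+1→XOO/OX./.X.*; (1,2)=-1→XOO/.XO/.X.; (2,0)=-1→XOO/.X./OX.; (2,2)=-1→XOO/.X./.XO
ply 4: XOO/OX./.X. is terminal -1 (X); from .O./.X./.X. depth 6

O's best at [.O./.X./.X.]: (0,2)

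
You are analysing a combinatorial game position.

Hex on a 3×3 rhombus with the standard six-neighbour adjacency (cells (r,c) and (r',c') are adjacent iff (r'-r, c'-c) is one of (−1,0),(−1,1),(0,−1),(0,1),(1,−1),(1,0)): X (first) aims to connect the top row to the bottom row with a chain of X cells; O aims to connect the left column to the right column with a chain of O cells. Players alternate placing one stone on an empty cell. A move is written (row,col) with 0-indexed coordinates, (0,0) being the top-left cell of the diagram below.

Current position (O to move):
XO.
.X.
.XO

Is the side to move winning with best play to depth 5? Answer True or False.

O winning at [XO./.X./.XO]: False

p1 O@[XO./.X./.XO]: (0,2)[XOO/.X./.XO]-1* (1,0)[XO./OX./.XO]-1 (1,2)[XO./.XO/.XO]-1 (2,0)[XO./.X./OXO]-1
p2 X@[XOO/.X./.XO]: (1,0)[XOO/XX./.XO]+1* (1,2)[XOO/.XX/.XO]-1 (2,0)[XOO/.X./XXO]-1
p3 O@[XOO/XX./.XO] terminal -1; root [XO./.X./.XO] d5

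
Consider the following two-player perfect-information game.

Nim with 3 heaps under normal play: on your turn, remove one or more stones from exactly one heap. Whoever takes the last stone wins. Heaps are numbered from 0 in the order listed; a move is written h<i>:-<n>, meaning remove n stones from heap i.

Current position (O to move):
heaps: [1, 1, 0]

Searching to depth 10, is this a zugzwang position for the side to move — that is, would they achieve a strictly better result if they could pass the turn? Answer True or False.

p1 O@[(1,1,0)]: h0:-1[(0,1,0)]-1* h1:-1[(1,0,0)]-1
p2 X@[(0,1,0)]: h1:-1[(0,0,0)]+1*
p3 O@[(0,0,0)] terminal -1; root [(1,1,0)] d10
pass branch (X moves first from the same position):
  | p1 X@[(1,1,0)]: h0:-1[(0,1,0)]-1* h1:-1[(1,0,0)]-1
  | p2 O@[(0,1,0)]: h1:-1[(0,0,0)]+1*
  | p3 X@[(0,0,0)] terminal -1; root [(1,1,0)] d10
O moving scores -1; O passing scores +1

zugzwang((1,1,0), O) = True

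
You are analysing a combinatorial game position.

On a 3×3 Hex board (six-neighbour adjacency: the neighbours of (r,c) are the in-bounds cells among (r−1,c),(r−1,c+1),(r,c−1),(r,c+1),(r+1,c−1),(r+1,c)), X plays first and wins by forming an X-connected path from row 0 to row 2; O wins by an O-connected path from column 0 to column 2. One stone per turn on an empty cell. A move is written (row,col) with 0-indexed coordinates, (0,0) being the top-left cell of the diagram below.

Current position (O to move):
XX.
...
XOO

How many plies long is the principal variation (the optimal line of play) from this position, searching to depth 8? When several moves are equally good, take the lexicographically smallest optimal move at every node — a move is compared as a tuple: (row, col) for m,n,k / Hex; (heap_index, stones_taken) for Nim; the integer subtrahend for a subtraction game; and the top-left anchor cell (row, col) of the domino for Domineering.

PV length from [XX./.../XOO]: 2 plies

ply 1, O at XX./.../XOO | (0,2)=-1→XXO/.../XOO*; (1,0)=-1→XX./O../XOO; (1,1)=-1→XX./.O./XOO; (1,2)=-1→XX./..O/XOO
ply 2, X at XXO/.../XOO | (1,0)=+1→XXO/X../XOO*; (1,1)=+1→XXO/.X./XOO; (1,2)=+1→XXO/..X/XOO
ply 3: XXO/X../XOO is terminal -1 (O); from XX./.../XOO depth 8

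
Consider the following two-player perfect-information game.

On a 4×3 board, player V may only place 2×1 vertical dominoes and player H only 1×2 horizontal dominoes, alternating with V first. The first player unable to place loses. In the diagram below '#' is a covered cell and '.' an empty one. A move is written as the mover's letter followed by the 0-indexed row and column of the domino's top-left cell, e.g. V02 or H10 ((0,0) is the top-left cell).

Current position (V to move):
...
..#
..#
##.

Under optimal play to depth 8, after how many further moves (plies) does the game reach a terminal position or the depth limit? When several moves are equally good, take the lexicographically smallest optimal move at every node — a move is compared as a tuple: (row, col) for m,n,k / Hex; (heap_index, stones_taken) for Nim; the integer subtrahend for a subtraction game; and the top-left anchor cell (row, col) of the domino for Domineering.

PV length from [.../..#/..#/##.]: 3 plies

ply 1, V at .../..#/..#/##. | V00=+1→#../#.#/..#/##.*; V01=+1→.#./.##/..#/##.; V10=+1→.../#.#/#.#/##.; V11=+1→.../.##/.##/##.
ply 2, H at #../#.#/..#/##. | H01=-1→###/#.#/..#/##.*; H20=-1→#../#.#/###/##.
ply 3, V at ###/#.#/..#/##. | V11=+1→###/###/.##/##.*
ply 4: ###/###/.##/##. is terminal -1 (H); from .../..#/..#/##. depth 8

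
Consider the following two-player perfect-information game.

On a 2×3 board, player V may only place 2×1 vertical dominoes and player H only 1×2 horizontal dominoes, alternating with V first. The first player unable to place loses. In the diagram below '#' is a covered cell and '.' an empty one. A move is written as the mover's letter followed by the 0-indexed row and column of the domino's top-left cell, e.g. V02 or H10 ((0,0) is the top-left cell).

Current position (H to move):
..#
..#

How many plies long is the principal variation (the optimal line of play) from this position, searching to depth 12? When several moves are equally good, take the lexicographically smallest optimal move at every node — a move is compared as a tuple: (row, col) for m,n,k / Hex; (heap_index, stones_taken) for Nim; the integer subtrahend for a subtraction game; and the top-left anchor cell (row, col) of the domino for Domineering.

p1 H@[..#/..#]: H00[###/..#]+1* H10[..#/###]+1
p2 V@[###/..#] terminal -1; root [..#/..#] d12

PV length from [..#/..#]: 1 ply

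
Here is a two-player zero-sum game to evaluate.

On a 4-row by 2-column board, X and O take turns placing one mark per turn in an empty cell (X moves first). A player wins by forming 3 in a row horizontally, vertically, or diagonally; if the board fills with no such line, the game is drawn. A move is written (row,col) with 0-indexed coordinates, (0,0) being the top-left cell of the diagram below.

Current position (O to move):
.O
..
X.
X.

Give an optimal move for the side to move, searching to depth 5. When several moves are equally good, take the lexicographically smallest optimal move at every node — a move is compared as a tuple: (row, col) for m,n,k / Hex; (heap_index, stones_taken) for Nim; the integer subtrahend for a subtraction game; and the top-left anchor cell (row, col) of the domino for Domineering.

O's best at [.O/../X./X.]: (1,0)

[.O/../X./X.] O move#1: (0,0):-1/OO/../X./X., (1,0):+0/.O/O./X./X.*, (1,1):-1/.O/.O/X./X., (2,1):-1/.O/../XO/X., (3,1):-1/.O/../X./XO
[.O/O./X./X.] X move#2: (0,0):+0/XO/O./X./X.*, (1,1):+0/.O/OX/X./X., (2,1):+0/.O/O./XX/X., (3,1):+0/.O/O./X./XX
[XO/O./X./X.] O move#3: (1,1):+0/XO/OO/X./X.*, (2,1):+0/XO/O./XO/X., (3,1):+0/XO/O./X./XO
[XO/OO/X./X.] X move#4: (2,1):+0/XO/OO/XX/X.*, (3,1):-1/XO/OO/X./XX
[XO/OO/XX/X.] O move#5: (3,1):+0/XO/OO/XX/XO*
[XO/OO/XX/XO] end (terminal +0, X#6); searched .O/../X./X. to 5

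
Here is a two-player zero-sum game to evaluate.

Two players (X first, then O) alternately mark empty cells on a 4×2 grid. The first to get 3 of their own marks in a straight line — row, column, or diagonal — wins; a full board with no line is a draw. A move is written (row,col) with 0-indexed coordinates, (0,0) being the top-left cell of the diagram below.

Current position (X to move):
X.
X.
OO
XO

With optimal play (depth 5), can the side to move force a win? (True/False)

X winning at [X./X./OO/XO]: False

[X./X./OO/XO] X move#1: (0,1):-1/XX/X./OO/XO, (1,1):+0/X./XX/OO/XO*
[X./XX/OO/XO] O move#2: (0,1):+0/XO/XX/OO/XO*
[XO/XX/OO/XO] end (terminal +0, X#3); searched X./X./OO/XO to 5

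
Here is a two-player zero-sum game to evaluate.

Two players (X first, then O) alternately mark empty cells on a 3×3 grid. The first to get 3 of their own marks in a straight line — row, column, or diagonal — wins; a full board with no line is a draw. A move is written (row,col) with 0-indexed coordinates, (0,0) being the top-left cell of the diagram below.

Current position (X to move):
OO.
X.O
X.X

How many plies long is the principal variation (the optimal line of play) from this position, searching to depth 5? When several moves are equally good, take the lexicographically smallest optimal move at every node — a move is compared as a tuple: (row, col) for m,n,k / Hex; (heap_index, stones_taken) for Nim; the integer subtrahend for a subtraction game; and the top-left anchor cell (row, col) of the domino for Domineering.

ply 1, X at OO./X.O/X.X | (0,2)=+1→OOX/X.O/X.X*; (1,1)=-1→OO./XXO/X.X; (2,1)=+1→OO./X.O/XXX
ply 2, O at OOX/X.O/X.X | (1,1)=-1→OOX/XOO/X.X*; (2,1)=-1→OOX/X.O/XOX
ply 3, X at OOX/XOO/X.X | (2,1)=+1→OOX/XOO/XXX*
ply 4: OOX/XOO/XXX is terminal -1 (O); from OO./X.O/X.X depth 5

PV length from [OO./X.O/X.X]: 3 plies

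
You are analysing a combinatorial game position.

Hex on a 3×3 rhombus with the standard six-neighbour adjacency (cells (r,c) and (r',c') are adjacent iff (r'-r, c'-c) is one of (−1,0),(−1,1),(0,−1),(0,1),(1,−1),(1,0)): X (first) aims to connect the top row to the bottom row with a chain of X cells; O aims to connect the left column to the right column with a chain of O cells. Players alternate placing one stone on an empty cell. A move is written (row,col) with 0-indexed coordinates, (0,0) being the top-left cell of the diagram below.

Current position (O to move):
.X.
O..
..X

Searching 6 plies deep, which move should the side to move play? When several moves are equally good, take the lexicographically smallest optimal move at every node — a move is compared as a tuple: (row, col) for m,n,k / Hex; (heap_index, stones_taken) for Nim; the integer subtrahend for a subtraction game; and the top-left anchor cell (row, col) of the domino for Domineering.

O's best at [.X./O../..X]: (1,1)

p1 O@[.X./O../..X]: (0,0)[OX./O../..X]-1 (0,2)[.XO/O../..X]-1 (1,1)[.X./OO./..X]+1* (1,2)[.X./O.O/..X]-1 (2,0)[.X./O../O.X]-1 (2,1)[.X./O../.OX]-1
p2 X@[.X./OO./..X]: (0,0)[XX./OO./..X]-1* (0,2)[.XX/OO./..X]-1 (1,2)[.X./OOX/..X]-1 (2,0)[.X./OO./X.X]-1 (2,1)[.X./OO./.XX]-1
p3 O@[XX./OO./..X]: (0,2)[XXO/OO./..X]+1* (1,2)[XX./OOO/..X]+1 (2,0)[XX./OO./O.X]+1 (2,1)[XX./OO./.OX]+1
p4 X@[XXO/OO./..X] terminal -1; root [.X./O../..X] d6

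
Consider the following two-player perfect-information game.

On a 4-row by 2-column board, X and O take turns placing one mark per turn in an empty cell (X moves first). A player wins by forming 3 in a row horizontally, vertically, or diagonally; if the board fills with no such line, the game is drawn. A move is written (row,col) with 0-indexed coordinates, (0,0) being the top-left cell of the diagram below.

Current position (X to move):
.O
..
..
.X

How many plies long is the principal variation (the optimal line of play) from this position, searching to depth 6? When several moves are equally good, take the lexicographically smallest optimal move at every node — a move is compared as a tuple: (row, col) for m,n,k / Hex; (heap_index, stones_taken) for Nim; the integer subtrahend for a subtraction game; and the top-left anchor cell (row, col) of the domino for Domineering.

PV length from [.O/../../.X]: 6 plies

[.O/../../.X] X move#1: (0,0):+0/XO/../../.X*, (1,0):+0/.O/X./../.X, (1,1):+0/.O/.X/../.X, (2,0):+0/.O/../X./.X, (2,1):+0/.O/../.X/.X, (3,0):+0/.O/../../XX
[XO/../../.X] O move#2: (1,0):+0/XO/O./../.X*, (1,1):+0/XO/.O/../.X, (2,0):+0/XO/../O./.X, (2,1):+0/XO/../.O/.X, (3,0):+0/XO/../../OX
[XO/O./../.X] X move#3: (1,1):+0/XO/OX/../.X*, (2,0):+0/XO/O./X./.X, (2,1):+0/XO/O./.X/.X, (3,0):+0/XO/O./../XX
[XO/OX/../.X] O move#4: (2,0):-1/XO/OX/O./.X, (2,1):+0/XO/OX/.O/.X*, (3,0):-1/XO/OX/../OX
[XO/OX/.O/.X] X move#5: (2,0):+0/XO/OX/XO/.X*, (3,0):+0/XO/OX/.O/XX
[XO/OX/XO/.X] O move#6: (3,0):+0/XO/OX/XO/OX*
[XO/OX/XO/OX] end (terminal +0, X#7); searched .O/../../.X to 6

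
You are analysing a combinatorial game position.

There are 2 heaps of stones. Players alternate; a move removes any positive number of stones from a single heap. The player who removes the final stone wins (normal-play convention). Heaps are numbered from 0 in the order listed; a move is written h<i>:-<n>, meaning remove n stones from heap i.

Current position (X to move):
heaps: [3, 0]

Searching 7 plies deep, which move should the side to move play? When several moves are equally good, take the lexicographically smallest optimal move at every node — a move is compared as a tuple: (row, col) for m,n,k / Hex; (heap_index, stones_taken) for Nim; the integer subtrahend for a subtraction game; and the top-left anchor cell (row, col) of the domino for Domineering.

X's best at [(3,0)]: h0:-3

ply 1, X at (3,0) | h0:-1=-1→(2,0); h0:-2=-1→(1,0); h0:-3=+1→(0,0)*
ply 2: (0,0) is terminal -1 (O); from (3,0) depth 7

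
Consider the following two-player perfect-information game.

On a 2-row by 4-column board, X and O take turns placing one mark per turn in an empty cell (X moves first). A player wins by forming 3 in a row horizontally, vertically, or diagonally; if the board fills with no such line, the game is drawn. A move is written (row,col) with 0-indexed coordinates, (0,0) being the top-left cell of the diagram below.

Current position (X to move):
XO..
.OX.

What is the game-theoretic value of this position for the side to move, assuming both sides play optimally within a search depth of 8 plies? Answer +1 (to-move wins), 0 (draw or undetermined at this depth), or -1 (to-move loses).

value(XO../.OX., X) = 0

ply 1, X at XO../.OX. | (0,2)=+0→XOX./.OX.*; (0,3)=+0→XO.X/.OX.; (1,0)=+0→XO../XOX.; (1,3)=+0→XO../.OXX
ply 2, O at XOX./.OX. | (0,3)=+0→XOXO/.OX.*; (1,0)=+0→XOX./OOX.; (1,3)=+0→XOX./.OXO
ply 3, X at XOXO/.OX. | (1,0)=+0→XOXO/XOX.*; (1,3)=+0→XOXO/.OXX
ply 4, O at XOXO/XOX. | (1,3)=+0→XOXO/XOXO*
ply 5: XOXO/XOXO is terminal +0 (X); from XO../.OX. depth 8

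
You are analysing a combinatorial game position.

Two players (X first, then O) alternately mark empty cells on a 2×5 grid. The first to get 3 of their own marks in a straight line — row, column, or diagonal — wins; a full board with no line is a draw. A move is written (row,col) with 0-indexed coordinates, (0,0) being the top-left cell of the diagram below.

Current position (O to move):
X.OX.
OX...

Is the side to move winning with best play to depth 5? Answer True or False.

p1 O@[X.OX./OX...]: (0,1)[XOOX./OX...]+0* (0,4)[X.OXO/OX...]+0 (1,2)[X.OX./OXO..]+0 (1,3)[X.OX./OX.O.]+0 (1,4)[X.OX./OX..O]+0
p2 X@[XOOX./OX...]: (0,4)[XOOXX/OX...]+0* (1,2)[XOOX./OXX..]+0 (1,3)[XOOX./OX.X.]+0 (1,4)[XOOX./OX..X]+0
p3 O@[XOOXX/OX...]: (1,2)[XOOXX/OXO..]+0* (1,3)[XOOXX/OX.O.]+0 (1,4)[XOOXX/OX..O]+0
p4 X@[XOOXX/OXO..]: (1,3)[XOOXX/OXOX.]+0* (1,4)[XOOXX/OXO.X]+0
p5 O@[XOOXX/OXOX.]: (1,4)[XOOXX/OXOXO]+0*
p6 X@[XOOXX/OXOXO] terminal +0; root [X.OX./OX...] d5

O winning at [X.OX./OX...]: False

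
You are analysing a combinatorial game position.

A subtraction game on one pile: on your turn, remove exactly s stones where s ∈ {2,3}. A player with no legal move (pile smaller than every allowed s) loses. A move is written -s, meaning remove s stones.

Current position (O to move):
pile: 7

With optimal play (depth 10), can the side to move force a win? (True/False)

O winning at [7]: True

p1 O@[7]: -2[5]+1* -3[4]-1
p2 X@[5]: -2[3]-1* -3[2]-1
p3 O@[3]: -2[1]+1* -3[0]+1
p4 X@[1] terminal -1; root [7] d10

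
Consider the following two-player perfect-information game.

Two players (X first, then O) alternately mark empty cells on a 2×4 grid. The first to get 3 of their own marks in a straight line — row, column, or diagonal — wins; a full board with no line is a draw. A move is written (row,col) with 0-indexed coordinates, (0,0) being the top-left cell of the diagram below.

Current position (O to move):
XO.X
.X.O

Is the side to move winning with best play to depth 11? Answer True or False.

O winning at [XO.X/.X.O]: False

[XO.X/.X.O] O move#1: (0,2):+0/XOOX/.X.O*, (1,0):+0/XO.X/OX.O, (1,2):+0/XO.X/.XOO
[XOOX/.X.O] X move#2: (1,0):+0/XOOX/XX.O*, (1,2):+0/XOOX/.XXO
[XOOX/XX.O] O move#3: (1,2):+0/XOOX/XXOO*
[XOOX/XXOO] end (terminal +0, X#4); searched XO.X/.X.O to 11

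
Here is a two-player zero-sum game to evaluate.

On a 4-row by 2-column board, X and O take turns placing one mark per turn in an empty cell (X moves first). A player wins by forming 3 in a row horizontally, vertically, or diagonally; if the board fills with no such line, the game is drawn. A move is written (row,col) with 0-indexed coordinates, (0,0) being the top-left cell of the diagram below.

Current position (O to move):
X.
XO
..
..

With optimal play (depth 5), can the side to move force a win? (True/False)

O winning at [X./XO/../..]: False

p1 O@[X./XO/../..]: (0,1)[XO/XO/../..]-1 (2,0)[X./XO/O./..]+0* (2,1)[X./XO/.O/..]-1 (3,0)[X./XO/../O.]-1 (3,1)[X./XO/../.O]-1
p2 X@[X./XO/O./..]: (0,1)[XX/XO/O./..]+0* (2,1)[X./XO/OX/..]+0 (3,0)[X./XO/O./X.]-1 (3,1)[X./XO/O./.X]+0
p3 O@[XX/XO/O./..]: (2,1)[XX/XO/OO/..]+0* (3,0)[XX/XO/O./O.]+0 (3,1)[XX/XO/O./.O]+0
p4 X@[XX/XO/OO/..]: (3,0)[XX/XO/OO/X.]-1 (3,1)[XX/XO/OO/.X]+0*
p5 O@[XX/XO/OO/.X]: (3,0)[XX/XO/OO/OX]+0*
p6 X@[XX/XO/OO/OX] terminal +0; root [X./XO/../..] d5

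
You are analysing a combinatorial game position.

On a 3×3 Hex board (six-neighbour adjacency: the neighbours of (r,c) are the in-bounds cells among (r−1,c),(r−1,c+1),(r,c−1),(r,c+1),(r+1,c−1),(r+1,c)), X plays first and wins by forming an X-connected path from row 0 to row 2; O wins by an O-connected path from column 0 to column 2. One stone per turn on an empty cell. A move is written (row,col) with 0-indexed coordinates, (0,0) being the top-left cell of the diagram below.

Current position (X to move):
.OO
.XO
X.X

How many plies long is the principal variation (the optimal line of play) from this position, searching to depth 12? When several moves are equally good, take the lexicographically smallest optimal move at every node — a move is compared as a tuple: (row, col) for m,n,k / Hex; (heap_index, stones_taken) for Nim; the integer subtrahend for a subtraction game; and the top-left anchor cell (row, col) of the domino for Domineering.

PV length from [.OO/.XO/X.X]: 2 plies

ply 1, X at .OO/.XO/X.X | (0,0)=-1→XOO/.XO/X.X*; (1,0)=-1→.OO/XXO/X.X; (2,1)=-1→.OO/.XO/XXX
ply 2, O at XOO/.XO/X.X | (1,0)=+1→XOO/OXO/X.X*; (2,1)=-1→XOO/.XO/XOX
ply 3: XOO/OXO/X.X is terminal -1 (X); from .OO/.XO/X.X depth 12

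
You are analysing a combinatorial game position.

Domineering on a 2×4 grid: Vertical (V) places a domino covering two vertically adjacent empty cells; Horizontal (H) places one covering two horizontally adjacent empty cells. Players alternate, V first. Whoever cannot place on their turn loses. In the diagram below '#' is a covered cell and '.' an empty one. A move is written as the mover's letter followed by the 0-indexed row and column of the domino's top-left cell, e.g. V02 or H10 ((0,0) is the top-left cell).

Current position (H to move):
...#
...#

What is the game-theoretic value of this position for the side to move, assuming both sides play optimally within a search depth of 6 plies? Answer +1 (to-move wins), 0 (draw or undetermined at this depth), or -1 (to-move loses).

value(...#/...#, H) = +1

p1 H@[...#/...#]: H00[##.#/...#]+1* H01[.###/...#]+1 H10[...#/##.#]+1 H11[...#/.###]+1
p2 V@[##.#/...#]: V02[####/..##]-1*
p3 H@[####/..##]: H10[####/####]+1*
p4 V@[####/####] terminal -1; root [...#/...#] d6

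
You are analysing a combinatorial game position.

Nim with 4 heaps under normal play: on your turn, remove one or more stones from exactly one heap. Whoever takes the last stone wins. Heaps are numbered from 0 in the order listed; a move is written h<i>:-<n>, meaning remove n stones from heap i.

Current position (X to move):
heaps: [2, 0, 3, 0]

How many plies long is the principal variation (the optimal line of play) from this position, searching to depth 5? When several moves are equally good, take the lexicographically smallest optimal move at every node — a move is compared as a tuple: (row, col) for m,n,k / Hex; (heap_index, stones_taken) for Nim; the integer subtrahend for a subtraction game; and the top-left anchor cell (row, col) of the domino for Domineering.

ply 1, X at (2,0,3,0) | h0:-1=-1→(1,0,3,0); h0:-2=-1→(0,0,3,0); h2:-1=+1→(2,0,2,0)*; h2:-2=-1→(2,0,1,0); h2:-3=-1→(2,0,0,0)
ply 2, O at (2,0,2,0) | h0:-1=-1→(1,0,2,0)*; h0:-2=-1→(0,0,2,0); h2:-1=-1→(2,0,1,0); h2:-2=-1→(2,0,0,0)
ply 3, X at (1,0,2,0) | h0:-1=-1→(0,0,2,0); h2:-1=+1→(1,0,1,0)*; h2:-2=-1→(1,0,0,0)
ply 4, O at (1,0,1,0) | h0:-1=-1→(0,0,1,0)*; h2:-1=-1→(1,0,0,0)
ply 5, X at (0,0,1,0) | h2:-1=+1→(0,0,0,0)*
ply 6: (0,0,0,0) is terminal -1 (O); from (2,0,3,0) depth 5

PV length from [(2,0,3,0)]: 5 plies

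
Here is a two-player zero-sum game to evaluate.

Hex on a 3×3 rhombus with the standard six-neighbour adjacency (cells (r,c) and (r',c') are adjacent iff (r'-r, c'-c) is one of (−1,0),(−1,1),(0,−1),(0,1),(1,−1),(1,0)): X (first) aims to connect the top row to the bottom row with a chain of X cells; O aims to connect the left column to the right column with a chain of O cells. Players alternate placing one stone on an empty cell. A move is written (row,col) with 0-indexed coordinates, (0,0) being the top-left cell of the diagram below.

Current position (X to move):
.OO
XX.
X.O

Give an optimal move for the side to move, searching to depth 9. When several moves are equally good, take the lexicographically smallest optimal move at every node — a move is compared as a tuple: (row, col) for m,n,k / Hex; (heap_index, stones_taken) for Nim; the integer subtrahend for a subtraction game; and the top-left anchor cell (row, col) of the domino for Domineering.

X's best at [.OO/XX./X.O]: (0,0)

p1 X@[.OO/XX./X.O]: (0,0)[XOO/XX./X.O]+1* (1,2)[.OO/XXX/X.O]-1 (2,1)[.OO/XX./XXO]-1
p2 O@[XOO/XX./X.O] terminal -1; root [.OO/XX./X.O] d9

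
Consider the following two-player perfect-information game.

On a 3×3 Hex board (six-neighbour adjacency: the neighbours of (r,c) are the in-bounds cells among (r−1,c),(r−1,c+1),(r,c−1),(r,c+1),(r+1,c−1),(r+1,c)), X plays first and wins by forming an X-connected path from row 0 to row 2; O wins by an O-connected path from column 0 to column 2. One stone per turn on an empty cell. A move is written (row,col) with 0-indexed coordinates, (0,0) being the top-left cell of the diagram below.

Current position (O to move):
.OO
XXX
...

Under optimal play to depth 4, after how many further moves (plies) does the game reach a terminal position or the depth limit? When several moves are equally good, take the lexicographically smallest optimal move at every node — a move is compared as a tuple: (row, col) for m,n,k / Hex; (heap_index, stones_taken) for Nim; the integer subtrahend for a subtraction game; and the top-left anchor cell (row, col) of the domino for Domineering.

p1 O@[.OO/XXX/...]: (0,0)[OOO/XXX/...]+1* (2,0)[.OO/XXX/O..]-1 (2,1)[.OO/XXX/.O.]-1 (2,2)[.OO/XXX/..O]-1
p2 X@[OOO/XXX/...] terminal -1; root [.OO/XXX/...] d4

PV length from [.OO/XXX/...]: 1 ply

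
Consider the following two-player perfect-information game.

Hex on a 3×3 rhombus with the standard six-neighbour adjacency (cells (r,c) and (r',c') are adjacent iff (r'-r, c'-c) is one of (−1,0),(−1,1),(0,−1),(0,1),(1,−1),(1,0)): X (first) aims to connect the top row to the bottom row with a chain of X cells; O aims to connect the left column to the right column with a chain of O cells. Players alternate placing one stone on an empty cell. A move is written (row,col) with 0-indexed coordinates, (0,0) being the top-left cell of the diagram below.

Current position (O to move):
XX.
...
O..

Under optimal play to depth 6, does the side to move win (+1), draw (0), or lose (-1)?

value(XX./.../O.., O) = +1

ply 1, O at XX./.../O.. | (0,2)=+1→XXO/.../O..*; (1,0)=-1→XX./O../O..; (1,1)=+1→XX./.O./O..; (1,2)=+1→XX./..O/O..; (2,1)=+1→XX./.../OO.; (2,2)=+1→XX./.../O.O
ply 2, X at XXO/.../O.. | (1,0)=-1→XXO/X../O..*; (1,1)=-1→XXO/.X./O..; (1,2)=-1→XXO/..X/O..; (2,1)=-1→XXO/.../OX.; (2,2)=-1→XXO/.../O.X
ply 3, O at XXO/X../O.. | (1,1)=+1→XXO/XO./O..*; (1,2)=+1→XXO/X.O/O..; (2,1)=+1→XXO/X../OO.; (2,2)=+1→XXO/X../O.O
ply 4: XXO/XO./O.. is terminal -1 (X); from XX./.../O.. depth 6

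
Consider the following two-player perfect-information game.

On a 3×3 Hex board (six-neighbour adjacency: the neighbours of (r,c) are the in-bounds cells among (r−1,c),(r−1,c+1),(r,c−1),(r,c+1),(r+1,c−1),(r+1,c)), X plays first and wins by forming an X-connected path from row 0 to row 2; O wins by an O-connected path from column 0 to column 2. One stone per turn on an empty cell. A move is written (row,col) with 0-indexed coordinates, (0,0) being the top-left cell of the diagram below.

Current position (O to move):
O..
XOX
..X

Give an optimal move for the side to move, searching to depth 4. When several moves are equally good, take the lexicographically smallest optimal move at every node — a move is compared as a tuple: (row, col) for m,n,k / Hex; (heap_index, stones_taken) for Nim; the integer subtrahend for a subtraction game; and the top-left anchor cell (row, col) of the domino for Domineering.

O's best at [O../XOX/..X]: (0,2)

[O../XOX/..X] O move#1: (0,1):-1/OO./XOX/..X, (0,2):+1/O.O/XOX/..X*, (2,0):-1/O../XOX/O.X, (2,1):-1/O../XOX/.OX
[O.O/XOX/..X] X move#2: (0,1):-1/OXO/XOX/..X*, (2,0):-1/O.O/XOX/X.X, (2,1):-1/O.O/XOX/.XX
[OXO/XOX/..X] O move#3: (2,0):+1/OXO/XOX/O.X*, (2,1):-1/OXO/XOX/.OX
[OXO/XOX/O.X] end (terminal -1, X#4); searched O../XOX/..X to 4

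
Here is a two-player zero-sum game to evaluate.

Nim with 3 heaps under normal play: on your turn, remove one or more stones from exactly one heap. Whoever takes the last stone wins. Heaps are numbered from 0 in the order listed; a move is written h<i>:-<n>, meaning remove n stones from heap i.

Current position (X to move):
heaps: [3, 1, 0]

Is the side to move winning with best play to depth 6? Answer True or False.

[(3,1,0)] X move#1: h0:-1:-1/(2,1,0), h0:-2:+1/(1,1,0)*, h0:-3:-1/(0,1,0), h1:-1:-1/(3,0,0)
[(1,1,0)] O move#2: h0:-1:-1/(0,1,0)*, h1:-1:-1/(1,0,0)
[(0,1,0)] X move#3: h1:-1:+1/(0,0,0)*
[(0,0,0)] end (terminal -1, O#4); searched (3,1,0) to 6

X winning at [(3,1,0)]: True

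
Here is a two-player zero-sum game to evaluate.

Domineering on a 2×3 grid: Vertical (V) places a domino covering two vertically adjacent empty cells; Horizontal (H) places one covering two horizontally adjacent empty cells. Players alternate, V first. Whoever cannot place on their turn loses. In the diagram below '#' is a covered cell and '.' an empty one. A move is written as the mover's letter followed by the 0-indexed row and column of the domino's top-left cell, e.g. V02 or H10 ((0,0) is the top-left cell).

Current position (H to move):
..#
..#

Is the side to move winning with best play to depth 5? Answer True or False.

H winning at [..#/..#]: True

[..#/..#] H move#1: H00:+1/###/..#*, H10:+1/..#/###
[###/..#] end (terminal -1, V#2); searched ..#/..# to 5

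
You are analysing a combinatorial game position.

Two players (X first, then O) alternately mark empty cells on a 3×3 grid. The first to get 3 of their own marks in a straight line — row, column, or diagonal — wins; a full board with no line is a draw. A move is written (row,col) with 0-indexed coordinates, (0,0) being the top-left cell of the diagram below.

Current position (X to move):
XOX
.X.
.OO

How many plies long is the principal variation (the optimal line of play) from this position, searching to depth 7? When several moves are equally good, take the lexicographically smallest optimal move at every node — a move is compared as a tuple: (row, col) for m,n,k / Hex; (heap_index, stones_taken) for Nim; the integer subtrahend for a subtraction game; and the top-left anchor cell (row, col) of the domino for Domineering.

PV length from [XOX/.X./.OO]: 1 ply

[XOX/.X./.OO] X move#1: (1,0):-1/XOX/XX./.OO, (1,2):-1/XOX/.XX/.OO, (2,0):+1/XOX/.X./XOO*
[XOX/.X./XOO] end (terminal -1, O#2); searched XOX/.X./.OO to 7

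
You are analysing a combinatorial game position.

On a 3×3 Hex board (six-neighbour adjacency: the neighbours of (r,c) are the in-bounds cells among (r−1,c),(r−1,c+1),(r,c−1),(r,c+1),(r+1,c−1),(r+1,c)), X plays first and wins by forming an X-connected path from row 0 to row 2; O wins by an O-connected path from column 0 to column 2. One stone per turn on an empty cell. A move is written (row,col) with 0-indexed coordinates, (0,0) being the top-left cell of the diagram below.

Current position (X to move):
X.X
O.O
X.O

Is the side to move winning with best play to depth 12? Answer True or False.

X winning at [X.X/O.O/X.O]: True

p1 X@[X.X/O.O/X.O]: (0,1)[XXX/O.O/X.O]-1 (1,1)[X.X/OXO/X.O]+1* (2,1)[X.X/O.O/XXO]-1
p2 O@[X.X/OXO/X.O] terminal -1; root [X.X/O.O/X.O] d12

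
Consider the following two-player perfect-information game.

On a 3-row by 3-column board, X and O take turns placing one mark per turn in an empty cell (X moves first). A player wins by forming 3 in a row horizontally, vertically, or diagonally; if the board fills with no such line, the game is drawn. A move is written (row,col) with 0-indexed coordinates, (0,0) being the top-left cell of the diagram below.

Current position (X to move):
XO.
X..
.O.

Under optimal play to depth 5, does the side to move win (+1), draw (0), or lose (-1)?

value(XO./X../.O., X) = +1

ply 1, X at XO./X../.O. | (0,2)=-1→XOX/X../.O.; (1,1)=+1→XO./XX./.O.*; (1,2)=-1→XO./X.X/.O.; (2,0)=+1→XO./X../XO.; (2,2)=-1→XO./X../.OX
ply 2, O at XO./XX./.O. | (0,2)=-1→XOO/XX./.O.*; (1,2)=-1→XO./XXO/.O.; (2,0)=-1→XO./XX./OO.; (2,2)=-1→XO./XX./.OO
ply 3, X at XOO/XX./.O. | (1,2)=+1→XOO/XXX/.O.*; (2,0)=+1→XOO/XX./XO.; (2,2)=+1→XOO/XX./.OX
ply 4: XOO/XXX/.O. is terminal -1 (O); from XO./X../.O. depth 5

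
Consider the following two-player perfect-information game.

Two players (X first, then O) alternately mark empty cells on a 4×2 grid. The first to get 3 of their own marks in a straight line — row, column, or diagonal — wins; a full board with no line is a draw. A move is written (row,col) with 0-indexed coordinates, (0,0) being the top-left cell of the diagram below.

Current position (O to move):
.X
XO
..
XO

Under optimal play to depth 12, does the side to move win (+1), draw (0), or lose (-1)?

value(.X/XO/../XO, O) = +1

ply 1, O at .X/XO/../XO | (0,0)=-1→OX/XO/../XO; (2,0)=+0→.X/XO/O./XO; (2,1)=+1→.X/XO/.O/XO*
ply 2: .X/XO/.O/XO is terminal -1 (X); from .X/XO/../XO depth 12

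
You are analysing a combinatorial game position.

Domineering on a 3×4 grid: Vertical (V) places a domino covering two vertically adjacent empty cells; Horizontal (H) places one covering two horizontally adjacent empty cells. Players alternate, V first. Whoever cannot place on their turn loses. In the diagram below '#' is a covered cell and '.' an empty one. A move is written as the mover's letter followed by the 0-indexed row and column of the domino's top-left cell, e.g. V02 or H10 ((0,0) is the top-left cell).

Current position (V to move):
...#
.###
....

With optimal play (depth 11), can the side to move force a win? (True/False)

[...#/.###/....] V move#1: V00:-1/#..#/####/....*, V10:-1/...#/####/#...
[#..#/####/....] H move#2: H01:+1/####/####/....*, H20:+1/#..#/####/##.., H21:+1/#..#/####/.##., H22:+1/#..#/####/..##
[####/####/....] end (terminal -1, V#3); searched ...#/.###/.... to 11

V winning at [...#/.###/....]: False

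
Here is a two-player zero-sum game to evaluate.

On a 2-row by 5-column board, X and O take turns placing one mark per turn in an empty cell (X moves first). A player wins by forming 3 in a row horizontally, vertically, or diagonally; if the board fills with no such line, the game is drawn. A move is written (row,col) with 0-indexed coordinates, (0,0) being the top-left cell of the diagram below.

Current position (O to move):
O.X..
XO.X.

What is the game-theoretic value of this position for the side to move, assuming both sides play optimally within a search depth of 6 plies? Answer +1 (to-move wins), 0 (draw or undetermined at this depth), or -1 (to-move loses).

ply 1, O at O.X../XO.X. | (0,1)=+0→OOX../XO.X.*; (0,3)=+0→O.XO./XO.X.; (0,4)=+0→O.X.O/XO.X.; (1,2)=-1→O.X../XOOX.; (1,4)=-1→O.X../XO.XO
ply 2, X at OOX../XO.X. | (0,3)=+0→OOXX./XO.X.*; (0,4)=+0→OOX.X/XO.X.; (1,2)=+0→OOX../XOXX.; (1,4)=+0→OOX../XO.XX
ply 3, O at OOXX./XO.X. | (0,4)=+0→OOXXO/XO.X.*; (1,2)=-1→OOXX./XOOX.; (1,4)=-1→OOXX./XO.XO
ply 4, X at OOXXO/XO.X. | (1,2)=+0→OOXXO/XOXX.*; (1,4)=+0→OOXXO/XO.XX
ply 5, O at OOXXO/XOXX. | (1,4)=+0→OOXXO/XOXXO*
ply 6: OOXXO/XOXXO is terminal +0 (X); from O.X../XO.X. depth 6

value(O.X../XO.X., O) = 0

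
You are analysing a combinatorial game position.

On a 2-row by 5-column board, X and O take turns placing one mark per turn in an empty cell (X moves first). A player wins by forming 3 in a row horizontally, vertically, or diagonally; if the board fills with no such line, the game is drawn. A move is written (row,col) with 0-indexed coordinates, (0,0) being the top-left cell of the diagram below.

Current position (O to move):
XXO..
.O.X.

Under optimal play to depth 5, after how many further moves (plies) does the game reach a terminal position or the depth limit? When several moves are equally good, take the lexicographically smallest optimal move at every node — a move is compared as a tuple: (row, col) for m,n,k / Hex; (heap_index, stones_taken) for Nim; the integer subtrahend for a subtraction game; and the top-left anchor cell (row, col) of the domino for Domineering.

p1 O@[XXO../.O.X.]: (0,3)[XXOO./.O.X.]+0* (0,4)[XXO.O/.O.X.]+0 (1,0)[XXO../OO.X.]+0 (1,2)[XXO../.OOX.]+0 (1,4)[XXO../.O.XO]+0
p2 X@[XXOO./.O.X.]: (0,4)[XXOOX/.O.X.]+0* (1,0)[XXOO./XO.X.]-1 (1,2)[XXOO./.OXX.]-1 (1,4)[XXOO./.O.XX]-1
p3 O@[XXOOX/.O.X.]: (1,0)[XXOOX/OO.X.]+0* (1,2)[XXOOX/.OOX.]+0 (1,4)[XXOOX/.O.XO]+0
p4 X@[XXOOX/OO.X.]: (1,2)[XXOOX/OOXX.]+0* (1,4)[XXOOX/OO.XX]-1
p5 O@[XXOOX/OOXX.]: (1,4)[XXOOX/OOXXO]+0*
p6 X@[XXOOX/OOXXO] terminal +0; root [XXO../.O.X.] d5

PV length from [XXO../.O.X.]: 5 plies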